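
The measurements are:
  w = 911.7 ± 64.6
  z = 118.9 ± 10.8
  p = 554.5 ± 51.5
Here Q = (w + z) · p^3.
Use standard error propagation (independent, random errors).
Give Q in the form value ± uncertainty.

Let u = w + z = 1031. δu = √(δw² + δz²) = √(4170 + 117) = 65.5, so δu/u = 0.0636.
Q is then a monomial in u, p:
δQ/Q = √((δu/u)² + (3·δp/p)²) = √(0.00404 + 0.0776) = 0.286
Q = 1.757e+11, so δQ = 0.286 × 1.757e+11 = 5.02e+10.

(1.757 ± 0.502) × 10^11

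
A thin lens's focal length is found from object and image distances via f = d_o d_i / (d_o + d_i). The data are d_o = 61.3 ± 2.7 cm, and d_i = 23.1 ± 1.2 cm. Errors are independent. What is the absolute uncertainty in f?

∂f/∂d_o = (d_i/(d_o+d_i))² = 0.0749;  ∂f/∂d_i = (d_o/(d_o+d_i))² = 0.528
δf = √((∂f/∂d_o · δd_o)² + (∂f/∂d_i · δd_i)²) = √(0.0409 + 0.401) = 0.665 cm

0.665 cm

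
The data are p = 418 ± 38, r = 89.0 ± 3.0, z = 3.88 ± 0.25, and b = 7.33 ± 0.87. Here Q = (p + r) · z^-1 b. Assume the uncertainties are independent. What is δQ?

Let u = p + r = 507. δu = √(δp² + δr²) = √(1440 + 9.00) = 38.1, so δu/u = 0.0752.
Q is then a monomial in u, z, b:
δQ/Q = √((δu/u)² + (-1·δz/z)² + (1·δb/b)²) = √(0.00565 + 0.00415 + 0.0141) = 0.155
Q = 958, so δQ = 0.155 × 958 = 148.

148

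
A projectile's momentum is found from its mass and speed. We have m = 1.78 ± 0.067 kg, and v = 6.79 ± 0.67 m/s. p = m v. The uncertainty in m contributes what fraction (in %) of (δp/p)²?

(δp/p)² = (1·δm/m)² + (1·δv/v)²
  m term: (1×0.0376)² = 0.00142
  v term: (1×0.0987)² = 0.00974
Total = 0.0112. Share from m = 0.00142/0.0112 = 0.127.

12.7%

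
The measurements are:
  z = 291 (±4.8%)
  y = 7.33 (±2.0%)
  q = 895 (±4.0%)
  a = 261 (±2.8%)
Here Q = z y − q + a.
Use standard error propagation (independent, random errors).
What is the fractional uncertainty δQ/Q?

Let p = z·y = 2130. δp/p = √((1·δz/z)² + (1·δy/y)²) = √(0.00230 + 0.000400) = 0.0520, so δp = 111.
Q = p − q + a: δQ = √(δp² + δq² + δa²) = √(12300 + 1280 + 53.4) = 117
Q = 1500, so δQ/Q = 117/1500 = 0.0779.

0.0779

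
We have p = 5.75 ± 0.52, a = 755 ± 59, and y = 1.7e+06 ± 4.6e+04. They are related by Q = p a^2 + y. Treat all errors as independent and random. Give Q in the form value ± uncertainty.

Let w = p·a^2 = 3.28e+06. δw/w = √((1·δp/p)² + (2·δa/a)²) = √(0.00818 + 0.0244) = 0.181, so δw = 5.92e+05.
Q = w + y: δQ = √(δw² + δy²) = √(3.5e+11 + 2.12e+09) = 5.94e+05
Q = 4.98e+06.

(4.98 ± 0.594) × 10^6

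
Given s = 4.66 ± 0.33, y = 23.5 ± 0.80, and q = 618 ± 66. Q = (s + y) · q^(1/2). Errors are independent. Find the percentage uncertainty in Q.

6.16%

Let u = s + y = 28.2. δu = √(δs² + δy²) = √(0.109 + 0.640) = 0.865, so δu/u = 0.0307.
Q is then a monomial in u, q:
δQ/Q = √((δu/u)² + (½·δq/q)²) = √(0.000944 + 0.00285) = 0.0616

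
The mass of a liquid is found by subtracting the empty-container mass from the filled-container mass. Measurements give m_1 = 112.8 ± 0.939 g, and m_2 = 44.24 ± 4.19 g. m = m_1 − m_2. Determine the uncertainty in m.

m is a linear combination, so absolute uncertainties add in quadrature:
  (δm_1)² = 0.882;  (δm_2)² = 17.6
δm = √(18.4) = 4.29 g

4.29 g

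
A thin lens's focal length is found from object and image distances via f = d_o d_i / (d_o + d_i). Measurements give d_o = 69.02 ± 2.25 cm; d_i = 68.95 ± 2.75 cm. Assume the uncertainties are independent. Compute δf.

∂f/∂d_o = (d_i/(d_o+d_i))² = 0.250;  ∂f/∂d_i = (d_o/(d_o+d_i))² = 0.250
δf = √((∂f/∂d_o · δd_o)² + (∂f/∂d_i · δd_i)²) = √(0.316 + 0.474) = 0.888 cm

0.888 cm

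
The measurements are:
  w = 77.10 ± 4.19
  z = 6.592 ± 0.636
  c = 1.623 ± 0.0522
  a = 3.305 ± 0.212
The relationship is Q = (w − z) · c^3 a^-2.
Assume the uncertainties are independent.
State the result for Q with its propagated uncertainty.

Let u = w − z = 70.51. δu = √(δw² + δz²) = √(17.6 + 0.404) = 4.24, so δu/u = 0.0601.
Q is then a monomial in u, c, a:
δQ/Q = √((δu/u)² + (3·δc/c)² + (-2·δa/a)²) = √(0.00361 + 0.00931 + 0.0165) = 0.171
Q = 27.60, so δQ = 0.171 × 27.60 = 4.73.

27.60 ± 4.73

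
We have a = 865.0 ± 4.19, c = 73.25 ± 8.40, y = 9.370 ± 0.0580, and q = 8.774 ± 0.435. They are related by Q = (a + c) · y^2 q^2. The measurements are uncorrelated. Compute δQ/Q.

0.100

Let u = a + c = 938.2. δu = √(δa² + δc²) = √(17.6 + 70.6) = 9.39, so δu/u = 0.0100.
Q is then a monomial in u, y, q:
δQ/Q = √((δu/u)² + (2·δy/y)² + (2·δq/q)²) = √(0.000100 + 0.000153 + 0.00983) = 0.100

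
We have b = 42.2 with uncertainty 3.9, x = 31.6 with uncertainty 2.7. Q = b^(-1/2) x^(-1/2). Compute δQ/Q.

Q is a product of powers, so relative uncertainties combine in quadrature:
  (−½·δb/b)² = (-0.5×0.0924)² = 0.00214;  (−½·δx/x)² = (-0.5×0.0854)² = 0.00183
δQ/Q = √(0.00396) = 0.0629

0.0629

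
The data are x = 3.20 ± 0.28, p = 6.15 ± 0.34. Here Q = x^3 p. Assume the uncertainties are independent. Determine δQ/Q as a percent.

Since Q is a product/quotient, work with relative uncertainties:
  (3·δx/x)² = (3×0.0875)² = 0.0689;  (1·δp/p)² = (1×0.0553)² = 0.00306
δQ/Q = √(0.0720) = 0.268

26.8%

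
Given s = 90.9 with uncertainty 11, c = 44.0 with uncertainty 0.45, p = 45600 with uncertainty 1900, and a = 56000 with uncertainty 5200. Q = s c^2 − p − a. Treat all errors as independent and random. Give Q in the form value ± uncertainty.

Let w = s·c^2 = 1.76e+05. δw/w = √((1·δs/s)² + (2·δc/c)²) = √(0.0146 + 0.000418) = 0.123, so δw = 21600.
Q = w − p − a: δQ = √(δw² + δp² + δa²) = √(4.66e+08 + 3.61e+06 + 2.7e+07) = 22300
Q = 74400.

74400 ± 22300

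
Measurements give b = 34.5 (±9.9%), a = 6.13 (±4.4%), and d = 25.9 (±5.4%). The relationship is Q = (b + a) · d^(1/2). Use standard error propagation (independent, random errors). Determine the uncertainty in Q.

Let u = b + a = 40.6. δu = √(δb² + δa²) = √(11.7 + 0.0727) = 3.43, so δu/u = 0.0843.
Q is then a monomial in u, d:
δQ/Q = √((δu/u)² + (½·δd/d)²) = √(0.00711 + 0.000729) = 0.0885
Q = 207, so δQ = 0.0885 × 207 = 18.3.

18.3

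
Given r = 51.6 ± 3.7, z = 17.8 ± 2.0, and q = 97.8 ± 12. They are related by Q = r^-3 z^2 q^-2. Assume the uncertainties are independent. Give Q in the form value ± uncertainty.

(2.41 ± 0.955) × 10^-7

Products/powers → add relative errors in quadrature, weighted by exponent:
  (-3·δr/r)² = (-3×0.0717)² = 0.0463;  (2·δz/z)² = (2×0.112)² = 0.0505;  (-2·δq/q)² = (-2×0.123)² = 0.0602
δQ/Q = √(0.157) = 0.396
Q = 2.41e-07, so δQ = 0.396 × 2.41e-07 = 9.55e-08.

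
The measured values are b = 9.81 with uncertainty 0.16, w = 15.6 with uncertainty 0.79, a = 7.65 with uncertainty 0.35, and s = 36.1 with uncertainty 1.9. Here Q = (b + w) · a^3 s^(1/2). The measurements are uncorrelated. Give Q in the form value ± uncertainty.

68400 ± 9800

Let u = b + w = 25.4. δu = √(δb² + δw²) = √(0.0256 + 0.624) = 0.806, so δu/u = 0.0317.
Q is then a monomial in u, a, s:
δQ/Q = √((δu/u)² + (3·δa/a)² + (½·δs/s)²) = √(0.00101 + 0.0188 + 0.000693) = 0.143
Q = 68400, so δQ = 0.143 × 68400 = 9800.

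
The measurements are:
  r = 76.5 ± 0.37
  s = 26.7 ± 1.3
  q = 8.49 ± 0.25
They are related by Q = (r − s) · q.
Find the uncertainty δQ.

16.9

Let u = r − s = 49.8. δu = √(δr² + δs²) = √(0.137 + 1.69) = 1.35, so δu/u = 0.0271.
Q is then a monomial in u, q:
δQ/Q = √((δu/u)² + (1·δq/q)²) = √(0.000737 + 0.000867) = 0.0400
Q = 423, so δQ = 0.0400 × 423 = 16.9.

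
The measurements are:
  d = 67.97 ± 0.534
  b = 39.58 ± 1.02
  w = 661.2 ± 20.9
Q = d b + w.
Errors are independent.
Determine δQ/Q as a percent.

Let p = d·b = 2690. δp/p = √((1·δd/d)² + (1·δb/b)²) = √(6.17e-05 + 0.000664) = 0.0269, so δp = 72.5.
Q = p + w: δQ = √(δp² + δw²) = √(5250 + 437) = 75.4
Q = 3351, so δQ/Q = 75.4/3351 = 0.0225.

2.25%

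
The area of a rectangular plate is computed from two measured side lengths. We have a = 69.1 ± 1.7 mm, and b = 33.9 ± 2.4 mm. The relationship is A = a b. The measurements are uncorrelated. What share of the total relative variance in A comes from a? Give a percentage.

(δA/A)² = (1·δa/a)² + (1·δb/b)²
  a term: (1×0.0246)² = 0.000605
  b term: (1×0.0708)² = 0.00501
Total = 0.00562. Share from a = 0.000605/0.00562 = 0.108.

10.8%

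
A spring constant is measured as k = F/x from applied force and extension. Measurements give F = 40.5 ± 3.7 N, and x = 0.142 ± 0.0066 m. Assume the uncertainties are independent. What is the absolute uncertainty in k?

29.2 N/m

k is a product of powers, so relative uncertainties combine in quadrature:
  (1·δF/F)² = (1×0.0914)² = 0.00835;  (-1·δx/x)² = (-1×0.0465)² = 0.00216
δk/k = √(0.0105) = 0.103
k = 285 N/m, so δk = 0.103 × 285 = 29.2 N/m.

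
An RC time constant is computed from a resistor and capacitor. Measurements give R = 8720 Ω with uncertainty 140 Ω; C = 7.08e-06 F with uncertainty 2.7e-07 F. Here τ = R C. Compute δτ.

Products/powers → add relative errors in quadrature, weighted by exponent:
  (1·δR/R)² = (1×0.0161)² = 0.000258;  (1·δC/C)² = (1×0.0381)² = 0.00145
δτ/τ = √(0.00171) = 0.0414
τ = 0.0617 s, so δτ = 0.0414 × 0.0617 = 0.00255 s.

0.00255 s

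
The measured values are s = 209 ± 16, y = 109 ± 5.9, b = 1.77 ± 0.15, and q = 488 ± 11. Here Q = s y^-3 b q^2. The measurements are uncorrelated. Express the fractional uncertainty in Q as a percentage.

Products/powers → add relative errors in quadrature, weighted by exponent:
  (1·δs/s)² = (1×0.0766)² = 0.00586;  (-3·δy/y)² = (-3×0.0541)² = 0.0264;  (1·δb/b)² = (1×0.0847)² = 0.00718;  (2·δq/q)² = (2×0.0225)² = 0.00203
δQ/Q = √(0.0414) = 0.204

20.4%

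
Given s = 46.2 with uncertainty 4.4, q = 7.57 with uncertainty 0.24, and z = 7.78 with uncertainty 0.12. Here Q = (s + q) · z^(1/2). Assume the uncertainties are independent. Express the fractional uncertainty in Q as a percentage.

8.23%

Let u = s + q = 53.8. δu = √(δs² + δq²) = √(19.4 + 0.0576) = 4.41, so δu/u = 0.0820.
Q is then a monomial in u, z:
δQ/Q = √((δu/u)² + (½·δz/z)²) = √(0.00672 + 5.95e-05) = 0.0823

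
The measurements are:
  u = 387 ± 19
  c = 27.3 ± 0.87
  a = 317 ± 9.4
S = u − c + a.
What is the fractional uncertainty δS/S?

0.0314

Absolute uncertainties add in quadrature for a linear combination:
  (δu)² = 361;  (δc)² = 0.757;  (δa)² = 88.4
δS = √(450) = 21.2
S = 677, so δS/S = 21.2/677 = 0.0314.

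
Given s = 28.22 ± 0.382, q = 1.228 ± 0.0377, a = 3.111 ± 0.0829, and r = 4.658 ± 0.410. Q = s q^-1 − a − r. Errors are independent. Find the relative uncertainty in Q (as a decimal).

Let p = s·q^-1 = 22.98. δp/p = √((1·δs/s)² + (-1·δq/q)²) = √(0.000183 + 0.000943) = 0.0336, so δp = 0.771.
Q = p − a − r: δQ = √(δp² + δa² + δr²) = √(0.595 + 0.00687 + 0.168) = 0.877
Q = 15.21, so δQ/Q = 0.877/15.21 = 0.0577.

0.0577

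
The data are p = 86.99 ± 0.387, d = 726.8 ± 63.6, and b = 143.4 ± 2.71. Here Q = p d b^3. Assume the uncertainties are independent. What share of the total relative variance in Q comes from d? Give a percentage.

70.3%

(δQ/Q)² = (1·δp/p)² + (1·δd/d)² + (3·δb/b)²
  p term: (1×0.00445)² = 1.98e-05
  d term: (1×0.0875)² = 0.00766
  b term: (3×0.0189)² = 0.00321
Total = 0.0109. Share from d = 0.00766/0.0109 = 0.703.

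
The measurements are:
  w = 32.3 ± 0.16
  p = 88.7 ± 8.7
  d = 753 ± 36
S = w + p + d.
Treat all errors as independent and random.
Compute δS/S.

Sums and differences: (δS)² = Σ (cᵢ δxᵢ)².
  (δw)² = 0.0256;  (δp)² = 75.7;  (δd)² = 1300
δS = √(1370) = 37.0
S = 874, so δS/S = 37.0/874 = 0.0424.

0.0424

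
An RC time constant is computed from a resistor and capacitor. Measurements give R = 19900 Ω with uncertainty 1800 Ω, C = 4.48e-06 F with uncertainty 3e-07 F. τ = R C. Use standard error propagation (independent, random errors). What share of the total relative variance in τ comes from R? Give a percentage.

64.6%

(δτ/τ)² = (1·δR/R)² + (1·δC/C)²
  R term: (1×0.0905)² = 0.00818
  C term: (1×0.0670)² = 0.00448
Total = 0.0127. Share from R = 0.00818/0.0127 = 0.646.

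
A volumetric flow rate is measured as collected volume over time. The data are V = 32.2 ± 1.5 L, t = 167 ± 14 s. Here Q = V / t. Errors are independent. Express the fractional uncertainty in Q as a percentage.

Relative error in a monomial: (δQ/Q)² = Σ (nᵢ · δxᵢ/xᵢ)².
  (1·δV/V)² = (1×0.0466)² = 0.00217;  (-1·δt/t)² = (-1×0.0838)² = 0.00703
δQ/Q = √(0.00920) = 0.0959

9.59%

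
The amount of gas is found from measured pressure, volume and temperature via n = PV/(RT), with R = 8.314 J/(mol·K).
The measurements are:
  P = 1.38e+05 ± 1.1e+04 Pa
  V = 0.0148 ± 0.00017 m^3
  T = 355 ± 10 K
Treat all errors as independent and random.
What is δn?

Products/powers → add relative errors in quadrature, weighted by exponent:
  (1·δP/P)² = (1×0.0797)² = 0.00635;  (1·δV/V)² = (1×0.0115)² = 0.000132;  (-1·δT/T)² = (-1×0.0282)² = 0.000793
δn/n = √(0.00728) = 0.0853
n = 0.692 mol, so δn = 0.0853 × 0.692 = 0.0590 mol.

0.0590 mol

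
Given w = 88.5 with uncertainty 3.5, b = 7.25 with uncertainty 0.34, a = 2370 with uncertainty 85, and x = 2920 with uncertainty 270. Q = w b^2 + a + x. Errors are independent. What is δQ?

Let p = w·b^2 = 4650. δp/p = √((1·δw/w)² + (2·δb/b)²) = √(0.00156 + 0.00880) = 0.102, so δp = 474.
Q = p + a + x: δQ = √(δp² + δa² + δx²) = √(2.24e+05 + 7220 + 72900) = 552

552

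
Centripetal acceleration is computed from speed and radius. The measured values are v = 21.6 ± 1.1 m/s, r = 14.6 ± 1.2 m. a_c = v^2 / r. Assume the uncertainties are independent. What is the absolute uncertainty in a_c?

Relative error in a monomial: (δa_c/a_c)² = Σ (nᵢ · δxᵢ/xᵢ)².
  (2·δv/v)² = (2×0.0509)² = 0.0104;  (-1·δr/r)² = (-1×0.0822)² = 0.00676
δa_c/a_c = √(0.0171) = 0.131
a_c = 32.0 m/s^2, so δa_c = 0.131 × 32.0 = 4.18 m/s^2.

4.18 m/s^2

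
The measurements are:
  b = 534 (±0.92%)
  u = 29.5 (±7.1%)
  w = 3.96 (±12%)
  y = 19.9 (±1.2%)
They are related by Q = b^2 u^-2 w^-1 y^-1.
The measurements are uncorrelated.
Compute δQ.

Each factor contributes (exponent × relative error)² to (δQ/Q)²:
  (2·δb/b)² = (2×0.00920)² = 0.000339;  (-2·δu/u)² = (-2×0.0710)² = 0.0202;  (-1·δw/w)² = (-1×0.120)² = 0.0144;  (-1·δy/y)² = (-1×0.0120)² = 0.000144
δQ/Q = √(0.0350) = 0.187
Q = 4.16, so δQ = 0.187 × 4.16 = 0.778.

0.778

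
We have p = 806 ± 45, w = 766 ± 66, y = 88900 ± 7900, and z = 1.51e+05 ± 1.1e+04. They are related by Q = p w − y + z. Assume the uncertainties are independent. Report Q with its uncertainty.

Let h = p·w = 6.17e+05. δh/h = √((1·δp/p)² + (1·δw/w)²) = √(0.00312 + 0.00742) = 0.103, so δh = 63400.
Q = h − y + z: δQ = √(δh² + δy² + δz²) = √(4.02e+09 + 6.24e+07 + 1.21e+08) = 64800
Q = 6.79e+05.

(6.79 ± 0.648) × 10^5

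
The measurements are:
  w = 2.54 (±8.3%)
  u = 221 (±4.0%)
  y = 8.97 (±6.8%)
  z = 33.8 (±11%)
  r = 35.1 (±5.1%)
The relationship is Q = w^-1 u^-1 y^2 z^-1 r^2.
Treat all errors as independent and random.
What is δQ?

For a monomial Q ∝ w^-1, u^-1, y^2, z^-1, r^2, fractional errors add in quadrature:
  (-1·δw/w)² = (-1×0.0830)² = 0.00689;  (-1·δu/u)² = (-1×0.0400)² = 0.00160;  (2·δy/y)² = (2×0.0680)² = 0.0185;  (-1·δz/z)² = (-1×0.110)² = 0.0121;  (2·δr/r)² = (2×0.0510)² = 0.0104
δQ/Q = √(0.0495) = 0.222
Q = 5.22, so δQ = 0.222 × 5.22 = 1.16.

1.16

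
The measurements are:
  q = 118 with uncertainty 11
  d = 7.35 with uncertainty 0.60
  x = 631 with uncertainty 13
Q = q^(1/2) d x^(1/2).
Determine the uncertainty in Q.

Products/powers → add relative errors in quadrature, weighted by exponent:
  (½·δq/q)² = (0.5×0.0932)² = 0.00217;  (1·δd/d)² = (1×0.0816)² = 0.00666;  (½·δx/x)² = (0.5×0.0206)² = 0.000106
δQ/Q = √(0.00894) = 0.0946
Q = 2010, so δQ = 0.0946 × 2010 = 190.

190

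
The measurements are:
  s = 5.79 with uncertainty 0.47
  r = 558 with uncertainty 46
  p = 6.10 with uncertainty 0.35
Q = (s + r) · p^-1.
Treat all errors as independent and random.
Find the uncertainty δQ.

9.22

Let u = s + r = 564. δu = √(δs² + δr²) = √(0.221 + 2120) = 46.0, so δu/u = 0.0816.
Q is then a monomial in u, p:
δQ/Q = √((δu/u)² + (-1·δp/p)²) = √(0.00666 + 0.00329) = 0.0997
Q = 92.4, so δQ = 0.0997 × 92.4 = 9.22.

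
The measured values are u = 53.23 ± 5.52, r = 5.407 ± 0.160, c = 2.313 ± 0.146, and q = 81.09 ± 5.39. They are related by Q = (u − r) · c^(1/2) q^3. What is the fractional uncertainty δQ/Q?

0.233

Let w = u − r = 47.82. δw = √(δu² + δr²) = √(30.5 + 0.0256) = 5.52, so δw/w = 0.115.
Q is then a monomial in w, c, q:
δQ/Q = √((δw/w)² + (½·δc/c)² + (3·δq/q)²) = √(0.0133 + 0.000996 + 0.0398) = 0.233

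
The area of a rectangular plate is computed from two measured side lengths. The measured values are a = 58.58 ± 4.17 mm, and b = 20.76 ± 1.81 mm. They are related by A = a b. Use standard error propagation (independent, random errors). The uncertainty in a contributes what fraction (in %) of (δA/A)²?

40.0%

(δA/A)² = (1·δa/a)² + (1·δb/b)²
  a term: (1×0.0712)² = 0.00507
  b term: (1×0.0872)² = 0.00760
Total = 0.0127. Share from a = 0.00507/0.0127 = 0.400.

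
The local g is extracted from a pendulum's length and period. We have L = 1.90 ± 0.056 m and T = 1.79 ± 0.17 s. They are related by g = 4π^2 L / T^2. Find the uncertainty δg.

4.50 m/s^2

For a monomial g ∝ L, T^-2, fractional errors add in quadrature:
  (1·δL/L)² = (1×0.0295)² = 0.000869;  (-2·δT/T)² = (-2×0.0950)² = 0.0361
δg/g = √(0.0369) = 0.192
g = 23.4 m/s^2, so δg = 0.192 × 23.4 = 4.50 m/s^2.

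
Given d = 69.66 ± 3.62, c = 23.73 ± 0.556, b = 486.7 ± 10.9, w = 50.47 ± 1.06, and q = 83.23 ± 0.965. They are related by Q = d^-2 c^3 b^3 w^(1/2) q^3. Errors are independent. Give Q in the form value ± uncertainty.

Relative error in a monomial: (δQ/Q)² = Σ (nᵢ · δxᵢ/xᵢ)².
  (-2·δd/d)² = (-2×0.0520)² = 0.0108;  (3·δc/c)² = (3×0.0234)² = 0.00494;  (3·δb/b)² = (3×0.0224)² = 0.00451;  (½·δw/w)² = (0.5×0.0210)² = 0.000110;  (3·δq/q)² = (3×0.0116)² = 0.00121
δQ/Q = √(0.0216) = 0.147
Q = 1.3e+15, so δQ = 0.147 × 1.3e+15 = 1.91e+14.

(1.300 ± 0.191) × 10^15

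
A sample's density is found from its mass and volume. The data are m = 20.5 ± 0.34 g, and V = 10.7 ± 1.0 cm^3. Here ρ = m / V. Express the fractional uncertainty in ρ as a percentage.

ρ is a product of powers, so relative uncertainties combine in quadrature:
  (1·δm/m)² = (1×0.0166)² = 0.000275;  (-1·δV/V)² = (-1×0.0935)² = 0.00873
δρ/ρ = √(0.00901) = 0.0949

9.49%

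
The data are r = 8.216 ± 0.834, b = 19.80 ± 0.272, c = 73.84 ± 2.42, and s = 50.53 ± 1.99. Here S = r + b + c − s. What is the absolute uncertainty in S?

3.25

Sums and differences: (δS)² = Σ (cᵢ δxᵢ)².
  (δr)² = 0.696;  (δb)² = 0.0740;  (δc)² = 5.86;  (δs)² = 3.96
δS = √(10.6) = 3.25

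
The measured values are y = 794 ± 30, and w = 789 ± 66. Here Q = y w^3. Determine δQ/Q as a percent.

Products/powers → add relative errors in quadrature, weighted by exponent:
  (1·δy/y)² = (1×0.0378)² = 0.00143;  (3·δw/w)² = (3×0.0837)² = 0.0630
δQ/Q = √(0.0644) = 0.254

25.4%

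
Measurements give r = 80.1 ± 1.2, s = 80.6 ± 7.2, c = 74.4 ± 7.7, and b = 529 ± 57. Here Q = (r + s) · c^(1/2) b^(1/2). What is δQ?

2790

Let u = r + s = 161. δu = √(δr² + δs²) = √(1.44 + 51.8) = 7.30, so δu/u = 0.0454.
Q is then a monomial in u, c, b:
δQ/Q = √((δu/u)² + (½·δc/c)² + (½·δb/b)²) = √(0.00206 + 0.00268 + 0.00290) = 0.0874
Q = 31900, so δQ = 0.0874 × 31900 = 2790.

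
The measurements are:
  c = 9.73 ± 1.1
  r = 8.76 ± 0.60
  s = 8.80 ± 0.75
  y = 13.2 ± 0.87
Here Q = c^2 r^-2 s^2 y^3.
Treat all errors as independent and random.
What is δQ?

Q is a product of powers, so relative uncertainties combine in quadrature:
  (2·δc/c)² = (2×0.113)² = 0.0511;  (-2·δr/r)² = (-2×0.0685)² = 0.0188;  (2·δs/s)² = (2×0.0852)² = 0.0291;  (3·δy/y)² = (3×0.0659)² = 0.0391
δQ/Q = √(0.138) = 0.372
Q = 2.2e+05, so δQ = 0.372 × 2.2e+05 = 81600.

81600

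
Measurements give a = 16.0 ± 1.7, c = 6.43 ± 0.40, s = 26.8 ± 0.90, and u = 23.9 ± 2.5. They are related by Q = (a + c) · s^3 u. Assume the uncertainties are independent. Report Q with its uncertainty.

(1.03 ± 0.170) × 10^7

Let w = a + c = 22.4. δw = √(δa² + δc²) = √(2.89 + 0.160) = 1.75, so δw/w = 0.0779.
Q is then a monomial in w, s, u:
δQ/Q = √((δw/w)² + (3·δs/s)² + (1·δu/u)²) = √(0.00606 + 0.0101 + 0.0109) = 0.165
Q = 1.03e+07, so δQ = 0.165 × 1.03e+07 = 1.7e+06.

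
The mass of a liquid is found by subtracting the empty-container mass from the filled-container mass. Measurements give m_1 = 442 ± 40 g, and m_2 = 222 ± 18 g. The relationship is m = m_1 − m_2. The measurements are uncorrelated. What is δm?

43.9 g

Sums and differences: (δm)² = Σ (cᵢ δxᵢ)².
  (δm_1)² = 1600;  (δm_2)² = 324
δm = √(1920) = 43.9 g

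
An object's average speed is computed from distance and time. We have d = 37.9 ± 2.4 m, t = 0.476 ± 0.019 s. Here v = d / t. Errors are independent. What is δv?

Since v is a product/quotient, work with relative uncertainties:
  (1·δd/d)² = (1×0.0633)² = 0.00401;  (-1·δt/t)² = (-1×0.0399)² = 0.00159
δv/v = √(0.00560) = 0.0749
v = 79.6 m/s, so δv = 0.0749 × 79.6 = 5.96 m/s.

5.96 m/s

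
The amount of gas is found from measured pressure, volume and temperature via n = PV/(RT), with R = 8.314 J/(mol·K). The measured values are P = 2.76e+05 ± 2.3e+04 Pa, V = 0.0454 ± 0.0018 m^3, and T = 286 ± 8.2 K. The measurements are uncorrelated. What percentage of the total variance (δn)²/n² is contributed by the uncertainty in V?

16.8%

(δn/n)² = (1·δP/P)² + (1·δV/V)² + (-1·δT/T)²
  P term: (1×0.0833)² = 0.00694
  V term: (1×0.0396)² = 0.00157
  T term: (-1×0.0287)² = 0.000822
Total = 0.00934. Share from V = 0.00157/0.00934 = 0.168.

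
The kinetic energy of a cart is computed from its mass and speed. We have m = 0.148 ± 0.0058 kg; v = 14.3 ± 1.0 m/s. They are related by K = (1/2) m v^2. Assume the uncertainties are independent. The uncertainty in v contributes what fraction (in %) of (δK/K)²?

92.7%

(δK/K)² = (1·δm/m)² + (2·δv/v)²
  m term: (1×0.0392)² = 0.00154
  v term: (2×0.0699)² = 0.0196
Total = 0.0211. Share from v = 0.0196/0.0211 = 0.927.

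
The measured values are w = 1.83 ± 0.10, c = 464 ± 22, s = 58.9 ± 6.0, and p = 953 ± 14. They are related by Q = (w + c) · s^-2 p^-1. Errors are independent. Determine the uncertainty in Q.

2.95e-05

Let u = w + c = 466. δu = √(δw² + δc²) = √(0.0100 + 484) = 22.0, so δu/u = 0.0472.
Q is then a monomial in u, s, p:
δQ/Q = √((δu/u)² + (-2·δs/s)² + (-1·δp/p)²) = √(0.00223 + 0.0415 + 0.000216) = 0.210
Q = 0.000141, so δQ = 0.210 × 0.000141 = 2.95e-05.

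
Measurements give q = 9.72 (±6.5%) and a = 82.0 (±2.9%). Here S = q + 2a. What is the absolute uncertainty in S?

For a sum/difference, combine absolute errors in quadrature:
  (δq)² = 0.399;  (2·δa)² = 22.6
δS = √(23.0) = 4.80

4.80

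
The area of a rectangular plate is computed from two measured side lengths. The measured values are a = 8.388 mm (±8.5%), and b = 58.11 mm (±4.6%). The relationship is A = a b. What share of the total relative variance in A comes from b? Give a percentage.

(δA/A)² = (1·δa/a)² + (1·δb/b)²
  a term: (1×0.0850)² = 0.00723
  b term: (1×0.0460)² = 0.00212
Total = 0.00934. Share from b = 0.00212/0.00934 = 0.227.

22.7%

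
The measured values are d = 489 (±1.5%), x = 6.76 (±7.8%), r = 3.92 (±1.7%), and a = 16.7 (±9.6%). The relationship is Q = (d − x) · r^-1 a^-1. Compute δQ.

0.727

Let u = d − x = 482. δu = √(δd² + δx²) = √(53.8 + 0.278) = 7.35, so δu/u = 0.0152.
Q is then a monomial in u, r, a:
δQ/Q = √((δu/u)² + (-1·δr/r)² + (-1·δa/a)²) = √(0.000233 + 0.000289 + 0.00922) = 0.0987
Q = 7.37, so δQ = 0.0987 × 7.37 = 0.727.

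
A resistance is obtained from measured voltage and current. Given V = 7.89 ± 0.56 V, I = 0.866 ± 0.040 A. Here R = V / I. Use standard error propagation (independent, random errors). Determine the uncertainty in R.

0.772 Ω

Each factor contributes (exponent × relative error)² to (δR/R)²:
  (1·δV/V)² = (1×0.0710)² = 0.00504;  (-1·δI/I)² = (-1×0.0462)² = 0.00213
δR/R = √(0.00717) = 0.0847
R = 9.11 Ω, so δR = 0.0847 × 9.11 = 0.772 Ω.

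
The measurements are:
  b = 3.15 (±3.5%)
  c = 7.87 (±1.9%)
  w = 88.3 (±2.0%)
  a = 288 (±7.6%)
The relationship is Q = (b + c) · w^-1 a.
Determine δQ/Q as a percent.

Let u = b + c = 11.0. δu = √(δb² + δc²) = √(0.0122 + 0.0224) = 0.186, so δu/u = 0.0169.
Q is then a monomial in u, w, a:
δQ/Q = √((δu/u)² + (-1·δw/w)² + (1·δa/a)²) = √(0.000284 + 0.000400 + 0.00578) = 0.0804

8.04%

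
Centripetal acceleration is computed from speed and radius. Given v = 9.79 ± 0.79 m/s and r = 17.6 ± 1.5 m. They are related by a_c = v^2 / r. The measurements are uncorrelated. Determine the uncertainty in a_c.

a_c is a product of powers, so relative uncertainties combine in quadrature:
  (2·δv/v)² = (2×0.0807)² = 0.0260;  (-1·δr/r)² = (-1×0.0852)² = 0.00726
δa_c/a_c = √(0.0333) = 0.183
a_c = 5.45 m/s^2, so δa_c = 0.183 × 5.45 = 0.994 m/s^2.

0.994 m/s^2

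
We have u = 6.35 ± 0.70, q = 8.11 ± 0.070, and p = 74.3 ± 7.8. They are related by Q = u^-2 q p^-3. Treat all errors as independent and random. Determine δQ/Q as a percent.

Q is a product of powers, so relative uncertainties combine in quadrature:
  (-2·δu/u)² = (-2×0.110)² = 0.0486;  (1·δq/q)² = (1×0.00863)² = 7.45e-05;  (-3·δp/p)² = (-3×0.105)² = 0.0992
δQ/Q = √(0.148) = 0.385

38.5%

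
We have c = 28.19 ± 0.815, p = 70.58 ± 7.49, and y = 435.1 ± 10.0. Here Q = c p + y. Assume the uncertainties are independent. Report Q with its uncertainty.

2425 ± 219

Let w = c·p = 1990. δw/w = √((1·δc/c)² + (1·δp/p)²) = √(0.000836 + 0.0113) = 0.110, so δw = 219.
Q = w + y: δQ = √(δw² + δy²) = √(47900 + 100) = 219
Q = 2425.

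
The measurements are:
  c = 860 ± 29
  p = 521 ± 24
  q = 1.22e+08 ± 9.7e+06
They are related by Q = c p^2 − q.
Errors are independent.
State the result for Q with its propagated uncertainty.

(1.11 ± 0.249) × 10^8

Let w = c·p^2 = 2.33e+08. δw/w = √((1·δc/c)² + (2·δp/p)²) = √(0.00114 + 0.00849) = 0.0981, so δw = 2.29e+07.
Q = w − q: δQ = √(δw² + δq²) = √(5.25e+14 + 9.41e+13) = 2.49e+07
Q = 1.11e+08.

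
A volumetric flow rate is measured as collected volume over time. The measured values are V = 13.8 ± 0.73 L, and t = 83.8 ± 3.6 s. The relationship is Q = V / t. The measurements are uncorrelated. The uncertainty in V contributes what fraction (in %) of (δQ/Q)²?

60.3%

(δQ/Q)² = (1·δV/V)² + (-1·δt/t)²
  V term: (1×0.0529)² = 0.00280
  t term: (-1×0.0430)² = 0.00185
Total = 0.00464. Share from V = 0.00280/0.00464 = 0.603.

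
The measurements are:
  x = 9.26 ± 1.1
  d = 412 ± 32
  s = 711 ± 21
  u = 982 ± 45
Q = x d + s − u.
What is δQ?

Let p = x·d = 3820. δp/p = √((1·δx/x)² + (1·δd/d)²) = √(0.0141 + 0.00603) = 0.142, so δp = 541.
Q = p + s − u: δQ = √(δp² + δs² + δu²) = √(2.93e+05 + 441 + 2020) = 544

544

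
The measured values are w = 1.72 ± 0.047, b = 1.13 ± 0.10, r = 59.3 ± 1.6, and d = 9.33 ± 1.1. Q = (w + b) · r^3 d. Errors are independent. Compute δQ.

Let u = w + b = 2.85. δu = √(δw² + δb²) = √(0.00221 + 0.0100) = 0.110, so δu/u = 0.0388.
Q is then a monomial in u, r, d:
δQ/Q = √((δu/u)² + (3·δr/r)² + (1·δd/d)²) = √(0.00150 + 0.00655 + 0.0139) = 0.148
Q = 5.54e+06, so δQ = 0.148 × 5.54e+06 = 8.22e+05.

8.22e+05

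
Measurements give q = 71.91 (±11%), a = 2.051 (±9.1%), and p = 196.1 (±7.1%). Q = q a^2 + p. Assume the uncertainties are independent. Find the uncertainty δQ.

65.8

Let w = q·a^2 = 302.5. δw/w = √((1·δq/q)² + (2·δa/a)²) = √(0.0121 + 0.0331) = 0.213, so δw = 64.3.
Q = w + p: δQ = √(δw² + δp²) = √(4140 + 194) = 65.8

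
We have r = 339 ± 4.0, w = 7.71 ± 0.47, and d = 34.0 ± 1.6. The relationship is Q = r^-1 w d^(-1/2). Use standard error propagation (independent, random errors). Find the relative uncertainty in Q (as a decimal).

Relative error in a monomial: (δQ/Q)² = Σ (nᵢ · δxᵢ/xᵢ)².
  (-1·δr/r)² = (-1×0.0118)² = 0.000139;  (1·δw/w)² = (1×0.0610)² = 0.00372;  (−½·δd/d)² = (-0.5×0.0471)² = 0.000554
δQ/Q = √(0.00441) = 0.0664

0.0664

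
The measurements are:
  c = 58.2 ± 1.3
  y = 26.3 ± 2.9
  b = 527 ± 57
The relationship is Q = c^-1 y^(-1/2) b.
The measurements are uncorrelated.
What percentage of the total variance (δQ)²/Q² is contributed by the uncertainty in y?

(δQ/Q)² = (-1·δc/c)² + (−½·δy/y)² + (1·δb/b)²
  c term: (-1×0.0223)² = 0.000499
  y term: (-0.5×0.110)² = 0.00304
  b term: (1×0.108)² = 0.0117
Total = 0.0152. Share from y = 0.00304/0.0152 = 0.199.

19.9%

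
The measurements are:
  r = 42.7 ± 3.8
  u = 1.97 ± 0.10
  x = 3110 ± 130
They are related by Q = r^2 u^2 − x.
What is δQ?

Let p = r^2·u^2 = 7080. δp/p = √((2·δr/r)² + (2·δu/u)²) = √(0.0317 + 0.0103) = 0.205, so δp = 1450.
Q = p − x: δQ = √(δp² + δx²) = √(2.1e+06 + 16900) = 1460

1460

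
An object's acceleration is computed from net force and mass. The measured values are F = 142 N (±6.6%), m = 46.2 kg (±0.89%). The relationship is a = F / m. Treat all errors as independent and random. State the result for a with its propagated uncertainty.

3.07 ± 0.205 m/s^2

Relative error in a monomial: (δa/a)² = Σ (nᵢ · δxᵢ/xᵢ)².
  (1·δF/F)² = (1×0.0660)² = 0.00436;  (-1·δm/m)² = (-1×0.00890)² = 7.92e-05
δa/a = √(0.00444) = 0.0666
a = 3.07 m/s^2, so δa = 0.0666 × 3.07 = 0.205 m/s^2.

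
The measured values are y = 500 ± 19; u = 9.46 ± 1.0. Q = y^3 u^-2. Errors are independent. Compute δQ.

Since Q is a product/quotient, work with relative uncertainties:
  (3·δy/y)² = (3×0.0380)² = 0.0130;  (-2·δu/u)² = (-2×0.106)² = 0.0447
δQ/Q = √(0.0577) = 0.240
Q = 1.4e+06, so δQ = 0.240 × 1.4e+06 = 3.35e+05.

3.35e+05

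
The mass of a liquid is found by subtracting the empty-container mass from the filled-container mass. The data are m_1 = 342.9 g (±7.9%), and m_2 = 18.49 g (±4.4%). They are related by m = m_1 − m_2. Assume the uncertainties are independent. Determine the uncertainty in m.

For a sum/difference, combine absolute errors in quadrature:
  (δm_1)² = 734;  (δm_2)² = 0.662
δm = √(734) = 27.1 g

27.1 g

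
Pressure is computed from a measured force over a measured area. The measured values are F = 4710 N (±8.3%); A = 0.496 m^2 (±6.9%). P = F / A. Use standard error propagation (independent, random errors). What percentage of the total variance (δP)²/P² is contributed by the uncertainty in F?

59.1%

(δP/P)² = (1·δF/F)² + (-1·δA/A)²
  F term: (1×0.0830)² = 0.00689
  A term: (-1×0.0690)² = 0.00476
Total = 0.0117. Share from F = 0.00689/0.0117 = 0.591.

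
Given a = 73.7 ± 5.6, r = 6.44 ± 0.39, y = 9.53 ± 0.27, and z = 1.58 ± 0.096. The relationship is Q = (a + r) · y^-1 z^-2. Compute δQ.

0.482

Let u = a + r = 80.1. δu = √(δa² + δr²) = √(31.4 + 0.152) = 5.61, so δu/u = 0.0700.
Q is then a monomial in u, y, z:
δQ/Q = √((δu/u)² + (-1·δy/y)² + (-2·δz/z)²) = √(0.00491 + 0.000803 + 0.0148) = 0.143
Q = 3.37, so δQ = 0.143 × 3.37 = 0.482.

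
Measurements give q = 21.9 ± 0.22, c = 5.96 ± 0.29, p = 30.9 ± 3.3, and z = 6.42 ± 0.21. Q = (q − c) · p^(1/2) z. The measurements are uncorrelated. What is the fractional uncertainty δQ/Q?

Let u = q − c = 15.9. δu = √(δq² + δc²) = √(0.0484 + 0.0841) = 0.364, so δu/u = 0.0228.
Q is then a monomial in u, p, z:
δQ/Q = √((δu/u)² + (½·δp/p)² + (1·δz/z)²) = √(0.000521 + 0.00285 + 0.00107) = 0.0667

0.0667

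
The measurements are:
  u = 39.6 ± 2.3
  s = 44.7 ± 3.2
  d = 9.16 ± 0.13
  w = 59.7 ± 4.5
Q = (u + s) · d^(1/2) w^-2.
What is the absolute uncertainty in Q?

Let h = u + s = 84.3. δh = √(δu² + δs²) = √(5.29 + 10.2) = 3.94, so δh/h = 0.0467.
Q is then a monomial in h, d, w:
δQ/Q = √((δh/h)² + (½·δd/d)² + (-2·δw/w)²) = √(0.00219 + 5.04e-05 + 0.0227) = 0.158
Q = 0.0716, so δQ = 0.158 × 0.0716 = 0.0113.

0.0113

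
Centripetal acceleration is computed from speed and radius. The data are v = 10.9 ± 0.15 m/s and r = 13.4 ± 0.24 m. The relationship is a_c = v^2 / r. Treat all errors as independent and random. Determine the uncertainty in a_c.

0.291 m/s^2

Since a_c is a product/quotient, work with relative uncertainties:
  (2·δv/v)² = (2×0.0138)² = 0.000758;  (-1·δr/r)² = (-1×0.0179)² = 0.000321
δa_c/a_c = √(0.00108) = 0.0328
a_c = 8.87 m/s^2, so δa_c = 0.0328 × 8.87 = 0.291 m/s^2.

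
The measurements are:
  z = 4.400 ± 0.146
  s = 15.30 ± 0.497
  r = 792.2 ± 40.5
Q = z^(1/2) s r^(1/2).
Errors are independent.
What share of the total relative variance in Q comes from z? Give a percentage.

13.9%

(δQ/Q)² = (½·δz/z)² + (1·δs/s)² + (½·δr/r)²
  z term: (0.5×0.0332)² = 0.000275
  s term: (1×0.0325)² = 0.00106
  r term: (0.5×0.0511)² = 0.000653
Total = 0.00198. Share from z = 0.000275/0.00198 = 0.139.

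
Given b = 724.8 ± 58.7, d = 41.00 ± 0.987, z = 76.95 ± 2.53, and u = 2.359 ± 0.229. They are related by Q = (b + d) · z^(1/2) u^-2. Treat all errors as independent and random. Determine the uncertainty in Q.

Let w = b + d = 765.8. δw = √(δb² + δd²) = √(3450 + 0.974) = 58.7, so δw/w = 0.0767.
Q is then a monomial in w, z, u:
δQ/Q = √((δw/w)² + (½·δz/z)² + (-2·δu/u)²) = √(0.00588 + 0.000270 + 0.0377) = 0.209
Q = 1207, so δQ = 0.209 × 1207 = 253.

253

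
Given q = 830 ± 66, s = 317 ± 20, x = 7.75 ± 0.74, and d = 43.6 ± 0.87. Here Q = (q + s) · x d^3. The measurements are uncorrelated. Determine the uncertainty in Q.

Let u = q + s = 1150. δu = √(δq² + δs²) = √(4360 + 400) = 69.0, so δu/u = 0.0601.
Q is then a monomial in u, x, d:
δQ/Q = √((δu/u)² + (1·δx/x)² + (3·δd/d)²) = √(0.00362 + 0.00912 + 0.00358) = 0.128
Q = 7.37e+08, so δQ = 0.128 × 7.37e+08 = 9.41e+07.

9.41e+07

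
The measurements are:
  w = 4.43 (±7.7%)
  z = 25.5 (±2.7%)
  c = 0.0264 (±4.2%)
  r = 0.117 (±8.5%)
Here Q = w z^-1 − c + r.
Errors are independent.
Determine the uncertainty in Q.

Let p = w·z^-1 = 0.174. δp/p = √((1·δw/w)² + (-1·δz/z)²) = √(0.00593 + 0.000729) = 0.0816, so δp = 0.0142.
Q = p − c + r: δQ = √(δp² + δc² + δr²) = √(0.000201 + 1.23e-06 + 9.89e-05) = 0.0174

0.0174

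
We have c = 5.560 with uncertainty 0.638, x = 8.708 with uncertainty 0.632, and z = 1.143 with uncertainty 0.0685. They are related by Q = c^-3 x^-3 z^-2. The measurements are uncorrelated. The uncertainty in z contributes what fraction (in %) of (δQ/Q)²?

(δQ/Q)² = (-3·δc/c)² + (-3·δx/x)² + (-2·δz/z)²
  c term: (-3×0.115)² = 0.119
  x term: (-3×0.0726)² = 0.0474
  z term: (-2×0.0599)² = 0.0144
Total = 0.180. Share from z = 0.0144/0.180 = 0.0797.

7.97%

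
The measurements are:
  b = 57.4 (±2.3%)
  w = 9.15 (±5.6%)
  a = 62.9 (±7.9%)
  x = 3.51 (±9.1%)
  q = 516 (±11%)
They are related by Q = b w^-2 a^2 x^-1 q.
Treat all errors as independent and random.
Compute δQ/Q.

For a monomial Q ∝ b, w^-2, a^2, x^-1, q, fractional errors add in quadrature:
  (1·δb/b)² = (1×0.0230)² = 0.000529;  (-2·δw/w)² = (-2×0.0560)² = 0.0125;  (2·δa/a)² = (2×0.0790)² = 0.0250;  (-1·δx/x)² = (-1×0.0910)² = 0.00828;  (1·δq/q)² = (1×0.110)² = 0.0121
δQ/Q = √(0.0584) = 0.242

0.242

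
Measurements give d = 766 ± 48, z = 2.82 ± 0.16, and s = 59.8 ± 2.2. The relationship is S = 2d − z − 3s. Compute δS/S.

0.0713

Sums and differences: (δS)² = Σ (cᵢ δxᵢ)².
  (2·δd)² = 9220;  (δz)² = 0.0256;  (3·δs)² = 43.6
δS = √(9260) = 96.2
S = 1350, so δS/S = 96.2/1350 = 0.0713.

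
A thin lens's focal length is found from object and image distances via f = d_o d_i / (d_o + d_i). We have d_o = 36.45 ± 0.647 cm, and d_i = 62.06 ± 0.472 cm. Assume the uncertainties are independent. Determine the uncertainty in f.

∂f/∂d_o = (d_i/(d_o+d_i))² = 0.397;  ∂f/∂d_i = (d_o/(d_o+d_i))² = 0.137
δf = √((∂f/∂d_o · δd_o)² + (∂f/∂d_i · δd_i)²) = √(0.0659 + 0.00418) = 0.265 cm

0.265 cm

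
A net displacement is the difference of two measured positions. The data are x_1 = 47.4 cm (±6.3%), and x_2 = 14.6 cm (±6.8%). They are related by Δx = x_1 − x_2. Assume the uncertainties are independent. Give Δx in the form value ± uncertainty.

32.8 ± 3.15 cm

For a sum/difference, combine absolute errors in quadrature:
  (δx_1)² = 8.92;  (δx_2)² = 0.986
δΔx = √(9.90) = 3.15 cm
Δx = 32.8 cm.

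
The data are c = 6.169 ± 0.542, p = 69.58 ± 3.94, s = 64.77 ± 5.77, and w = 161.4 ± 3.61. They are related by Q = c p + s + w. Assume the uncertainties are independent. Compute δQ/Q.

Let h = c·p = 429.2. δh/h = √((1·δc/c)² + (1·δp/p)²) = √(0.00772 + 0.00321) = 0.105, so δh = 44.9.
Q = h + s + w: δQ = √(δh² + δs² + δw²) = √(2010 + 33.3 + 13.0) = 45.4
Q = 655.4, so δQ/Q = 45.4/655.4 = 0.0692.

0.0692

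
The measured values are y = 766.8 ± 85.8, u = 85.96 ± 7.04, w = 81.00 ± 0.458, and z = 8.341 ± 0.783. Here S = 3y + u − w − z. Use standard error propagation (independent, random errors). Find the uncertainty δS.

S is a linear combination, so absolute uncertainties add in quadrature:
  (3·δy)² = 66300;  (δu)² = 49.6;  (δw)² = 0.210;  (δz)² = 0.613
δS = √(66300) = 257

257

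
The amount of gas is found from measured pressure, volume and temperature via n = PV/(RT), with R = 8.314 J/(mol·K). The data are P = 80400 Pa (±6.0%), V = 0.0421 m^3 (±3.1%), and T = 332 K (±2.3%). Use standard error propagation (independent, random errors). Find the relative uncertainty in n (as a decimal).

0.0713

Relative error in a monomial: (δn/n)² = Σ (nᵢ · δxᵢ/xᵢ)².
  (1·δP/P)² = (1×0.0600)² = 0.00360;  (1·δV/V)² = (1×0.0310)² = 0.000961;  (-1·δT/T)² = (-1×0.0230)² = 0.000529
δn/n = √(0.00509) = 0.0713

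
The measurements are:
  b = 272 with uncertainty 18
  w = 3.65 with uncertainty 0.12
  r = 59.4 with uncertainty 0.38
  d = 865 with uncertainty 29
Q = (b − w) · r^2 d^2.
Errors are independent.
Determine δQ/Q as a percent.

9.57%

Let u = b − w = 268. δu = √(δb² + δw²) = √(324 + 0.0144) = 18.0, so δu/u = 0.0671.
Q is then a monomial in u, r, d:
δQ/Q = √((δu/u)² + (2·δr/r)² + (2·δd/d)²) = √(0.00450 + 0.000164 + 0.00450) = 0.0957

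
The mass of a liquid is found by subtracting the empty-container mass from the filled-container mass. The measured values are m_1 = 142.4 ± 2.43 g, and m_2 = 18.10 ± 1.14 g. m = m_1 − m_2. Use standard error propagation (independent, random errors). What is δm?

m is a linear combination, so absolute uncertainties add in quadrature:
  (δm_1)² = 5.90;  (δm_2)² = 1.30
δm = √(7.20) = 2.68 g

2.68 g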